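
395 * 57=22515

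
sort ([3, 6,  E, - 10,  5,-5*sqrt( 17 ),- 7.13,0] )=[ -5*sqrt(17 ), - 10, - 7.13, 0, E,3,5, 6 ]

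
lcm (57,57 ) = 57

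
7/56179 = 7/56179 = 0.00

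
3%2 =1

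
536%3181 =536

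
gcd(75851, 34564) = 1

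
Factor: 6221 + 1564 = 3^2*5^1* 173^1 = 7785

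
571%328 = 243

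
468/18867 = 156/6289=0.02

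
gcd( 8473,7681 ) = 1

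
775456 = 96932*8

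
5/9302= 5/9302 = 0.00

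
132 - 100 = 32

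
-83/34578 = - 83/34578 = -  0.00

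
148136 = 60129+88007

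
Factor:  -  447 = -3^1*149^1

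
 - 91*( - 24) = 2184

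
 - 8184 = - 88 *93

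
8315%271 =185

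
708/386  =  1  +  161/193 = 1.83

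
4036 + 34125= 38161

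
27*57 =1539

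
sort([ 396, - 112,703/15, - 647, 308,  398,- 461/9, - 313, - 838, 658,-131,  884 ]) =[ - 838, - 647,-313,- 131, - 112, - 461/9, 703/15,  308,  396,  398,658, 884] 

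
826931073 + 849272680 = 1676203753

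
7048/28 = 251 + 5/7 = 251.71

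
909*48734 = 44299206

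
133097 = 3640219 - 3507122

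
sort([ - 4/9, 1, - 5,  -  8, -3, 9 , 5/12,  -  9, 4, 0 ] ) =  [ - 9, - 8 , - 5, - 3, -4/9, 0, 5/12,  1, 4,  9]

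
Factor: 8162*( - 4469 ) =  - 36475978= - 2^1*7^1*11^1*41^1*53^1*109^1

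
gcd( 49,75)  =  1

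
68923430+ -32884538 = 36038892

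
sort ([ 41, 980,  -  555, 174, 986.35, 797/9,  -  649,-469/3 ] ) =[ - 649,-555, - 469/3,41, 797/9, 174, 980, 986.35]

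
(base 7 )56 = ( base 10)41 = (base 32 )19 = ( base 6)105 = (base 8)51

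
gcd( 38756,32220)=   4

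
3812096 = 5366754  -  1554658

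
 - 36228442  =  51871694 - 88100136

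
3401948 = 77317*44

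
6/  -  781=-6/781 = - 0.01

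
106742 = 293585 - 186843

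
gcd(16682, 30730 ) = 878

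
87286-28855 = 58431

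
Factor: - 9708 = - 2^2 *3^1*809^1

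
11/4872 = 11/4872 = 0.00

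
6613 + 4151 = 10764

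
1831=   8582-6751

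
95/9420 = 19/1884 = 0.01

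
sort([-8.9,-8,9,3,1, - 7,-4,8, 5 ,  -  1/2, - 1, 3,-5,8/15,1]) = [  -  8.9, - 8, - 7, - 5, - 4, - 1,-1/2, 8/15 , 1,1,3,  3,  5, 8,9]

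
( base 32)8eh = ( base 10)8657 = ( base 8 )20721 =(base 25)dl7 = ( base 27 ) BNH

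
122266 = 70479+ 51787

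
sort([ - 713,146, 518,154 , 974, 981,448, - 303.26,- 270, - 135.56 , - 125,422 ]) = [ - 713, - 303.26, - 270,-135.56 , - 125,146,154,422,  448, 518,974,981] 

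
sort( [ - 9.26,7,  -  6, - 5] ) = [ - 9.26 ,-6, - 5 , 7 ]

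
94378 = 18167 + 76211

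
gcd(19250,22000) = 2750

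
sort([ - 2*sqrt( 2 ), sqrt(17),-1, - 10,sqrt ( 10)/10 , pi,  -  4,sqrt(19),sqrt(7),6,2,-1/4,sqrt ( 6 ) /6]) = [ - 10, - 4, - 2*sqrt(2 ), - 1, - 1/4, sqrt(10)/10,sqrt( 6)/6,2,sqrt( 7),pi,sqrt ( 17), sqrt(19),6]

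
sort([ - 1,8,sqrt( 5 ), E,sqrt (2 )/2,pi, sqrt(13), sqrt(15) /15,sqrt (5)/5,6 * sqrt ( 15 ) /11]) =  [ - 1,sqrt ( 15 )/15, sqrt( 5)/5,sqrt( 2) /2, 6 * sqrt( 15) /11,sqrt( 5), E, pi,sqrt (13),8 ]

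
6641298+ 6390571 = 13031869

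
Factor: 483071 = 483071^1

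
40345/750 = 53+119/150 = 53.79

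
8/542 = 4/271  =  0.01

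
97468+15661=113129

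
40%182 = 40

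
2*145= 290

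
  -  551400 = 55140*( - 10 ) 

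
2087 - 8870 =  - 6783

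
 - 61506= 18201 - 79707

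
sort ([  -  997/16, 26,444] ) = [  -  997/16, 26,444 ] 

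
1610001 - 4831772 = -3221771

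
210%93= 24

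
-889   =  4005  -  4894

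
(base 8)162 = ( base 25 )4E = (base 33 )3f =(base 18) 66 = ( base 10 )114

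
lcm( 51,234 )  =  3978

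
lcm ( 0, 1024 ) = 0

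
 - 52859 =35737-88596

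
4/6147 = 4/6147 = 0.00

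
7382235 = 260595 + 7121640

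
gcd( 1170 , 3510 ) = 1170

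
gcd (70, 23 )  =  1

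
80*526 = 42080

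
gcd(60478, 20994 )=2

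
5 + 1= 6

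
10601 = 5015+5586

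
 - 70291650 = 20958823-91250473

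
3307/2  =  3307/2 = 1653.50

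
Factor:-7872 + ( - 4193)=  - 12065=-5^1*19^1*127^1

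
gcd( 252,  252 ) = 252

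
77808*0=0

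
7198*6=43188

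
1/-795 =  - 1 + 794/795=- 0.00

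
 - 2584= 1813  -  4397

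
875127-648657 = 226470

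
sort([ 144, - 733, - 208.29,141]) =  [ - 733, - 208.29, 141, 144] 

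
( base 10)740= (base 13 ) 44c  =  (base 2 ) 1011100100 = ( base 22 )1be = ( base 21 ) 1e5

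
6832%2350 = 2132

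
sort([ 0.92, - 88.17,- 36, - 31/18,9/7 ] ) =[ - 88.17, - 36, - 31/18,0.92,  9/7 ] 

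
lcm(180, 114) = 3420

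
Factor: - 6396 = -2^2 * 3^1*13^1*41^1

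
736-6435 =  - 5699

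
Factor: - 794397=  - 3^1 * 23^1 * 29^1  *  397^1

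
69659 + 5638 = 75297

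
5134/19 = 270 + 4/19 =270.21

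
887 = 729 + 158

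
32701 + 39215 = 71916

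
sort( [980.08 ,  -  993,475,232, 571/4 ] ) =[ - 993, 571/4,232, 475 , 980.08 ]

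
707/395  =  707/395 = 1.79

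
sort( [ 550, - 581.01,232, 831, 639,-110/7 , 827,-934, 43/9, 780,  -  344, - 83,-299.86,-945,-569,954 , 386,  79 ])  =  [  -  945,-934,-581.01,-569,-344,-299.86, - 83, - 110/7, 43/9,79, 232, 386,550,639,780, 827, 831,954 ]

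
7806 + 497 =8303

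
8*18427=147416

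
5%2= 1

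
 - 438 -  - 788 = 350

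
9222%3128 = 2966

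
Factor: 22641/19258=2^ ( - 1) * 3^1*7547^1 * 9629^(-1 )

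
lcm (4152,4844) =29064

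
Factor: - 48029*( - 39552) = 2^7*3^1*103^1*48029^1 = 1899643008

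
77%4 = 1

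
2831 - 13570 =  - 10739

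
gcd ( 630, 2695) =35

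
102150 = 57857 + 44293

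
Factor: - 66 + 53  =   - 13^1 = - 13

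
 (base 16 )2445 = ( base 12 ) 5459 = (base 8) 22105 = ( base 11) 6A81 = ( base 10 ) 9285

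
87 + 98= 185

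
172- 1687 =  - 1515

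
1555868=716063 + 839805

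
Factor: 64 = 2^6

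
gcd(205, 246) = 41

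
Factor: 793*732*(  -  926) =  - 2^3*3^1*13^1*61^2*463^1 = - 537520776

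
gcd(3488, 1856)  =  32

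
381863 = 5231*73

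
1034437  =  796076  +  238361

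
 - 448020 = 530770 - 978790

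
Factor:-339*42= - 14238 = - 2^1*3^2*7^1*113^1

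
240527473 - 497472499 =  - 256945026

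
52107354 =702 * 74227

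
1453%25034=1453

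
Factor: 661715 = 5^1*89^1*1487^1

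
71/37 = 1 + 34/37 = 1.92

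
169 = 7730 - 7561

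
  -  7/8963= - 1+8956/8963 = -0.00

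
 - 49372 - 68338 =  - 117710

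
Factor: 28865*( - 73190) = -2112629350 = - 2^1*5^2*13^1 * 23^1*251^1* 563^1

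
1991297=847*2351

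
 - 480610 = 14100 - 494710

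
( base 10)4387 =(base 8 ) 10443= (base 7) 15535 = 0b1000100100011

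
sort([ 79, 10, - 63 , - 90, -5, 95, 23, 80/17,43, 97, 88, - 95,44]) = [ - 95,-90, - 63, - 5, 80/17, 10, 23,  43, 44,79, 88 , 95 , 97]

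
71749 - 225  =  71524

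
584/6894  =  292/3447 = 0.08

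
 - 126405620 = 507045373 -633450993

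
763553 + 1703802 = 2467355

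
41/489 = 41/489 = 0.08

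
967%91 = 57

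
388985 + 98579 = 487564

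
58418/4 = 14604 + 1/2 = 14604.50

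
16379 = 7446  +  8933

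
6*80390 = 482340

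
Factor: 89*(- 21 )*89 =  - 3^1*7^1*89^2= - 166341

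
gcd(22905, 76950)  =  45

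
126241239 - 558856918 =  - 432615679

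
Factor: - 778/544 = - 2^( - 4 )*17^(-1)*389^1 = - 389/272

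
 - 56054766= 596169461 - 652224227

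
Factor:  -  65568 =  -2^5*3^1 * 683^1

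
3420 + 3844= 7264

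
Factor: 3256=2^3*11^1* 37^1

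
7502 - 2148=5354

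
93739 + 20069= 113808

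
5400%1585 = 645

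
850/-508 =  - 425/254 = -1.67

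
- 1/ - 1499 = 1/1499= 0.00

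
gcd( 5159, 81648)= 7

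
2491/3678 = 2491/3678 = 0.68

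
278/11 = 25 + 3/11 = 25.27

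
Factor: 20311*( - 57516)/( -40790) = 584103738/20395 = 2^1*3^1 * 5^( - 1)*19^1*1069^1 * 4079^( - 1) * 4793^1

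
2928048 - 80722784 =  - 77794736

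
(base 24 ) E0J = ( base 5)224313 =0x1F93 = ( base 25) cn8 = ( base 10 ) 8083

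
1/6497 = 1/6497 = 0.00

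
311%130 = 51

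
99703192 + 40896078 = 140599270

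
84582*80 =6766560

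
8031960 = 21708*370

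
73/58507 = 73/58507 = 0.00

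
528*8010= 4229280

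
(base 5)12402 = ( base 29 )14K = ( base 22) 209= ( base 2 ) 1111010001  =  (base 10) 977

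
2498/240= 10 + 49/120  =  10.41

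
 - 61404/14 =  - 4386 = - 4386.00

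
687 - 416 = 271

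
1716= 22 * 78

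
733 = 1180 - 447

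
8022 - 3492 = 4530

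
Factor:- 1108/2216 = - 1/2 = -2^( - 1 )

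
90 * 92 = 8280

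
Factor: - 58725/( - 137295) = 145/339 =3^ ( - 1 ) * 5^1 * 29^1*113^ ( - 1)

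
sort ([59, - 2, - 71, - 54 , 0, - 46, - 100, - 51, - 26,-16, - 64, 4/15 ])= [-100,  -  71, - 64, - 54, - 51, - 46, - 26, - 16, - 2,0,  4/15,  59 ] 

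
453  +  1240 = 1693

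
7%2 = 1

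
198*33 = 6534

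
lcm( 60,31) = 1860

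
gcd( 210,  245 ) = 35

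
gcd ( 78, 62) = 2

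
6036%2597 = 842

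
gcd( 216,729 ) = 27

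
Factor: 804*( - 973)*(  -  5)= 3911460 = 2^2*3^1*5^1*7^1*67^1 * 139^1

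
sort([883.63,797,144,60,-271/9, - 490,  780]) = [ - 490,-271/9,60,144,780,797,883.63]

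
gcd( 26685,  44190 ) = 45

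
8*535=4280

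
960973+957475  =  1918448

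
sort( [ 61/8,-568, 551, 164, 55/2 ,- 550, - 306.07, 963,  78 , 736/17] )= [ - 568, - 550,-306.07, 61/8,55/2, 736/17, 78 , 164, 551 , 963] 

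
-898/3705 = - 898/3705 = - 0.24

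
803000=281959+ 521041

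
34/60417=34/60417 = 0.00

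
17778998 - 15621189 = 2157809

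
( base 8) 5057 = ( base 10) 2607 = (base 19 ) 744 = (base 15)B8C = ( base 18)80F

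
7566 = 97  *78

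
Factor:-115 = -5^1*23^1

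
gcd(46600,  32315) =5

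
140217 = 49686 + 90531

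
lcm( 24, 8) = 24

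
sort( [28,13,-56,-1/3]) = [ - 56, - 1/3 , 13, 28]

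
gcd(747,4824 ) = 9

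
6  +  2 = 8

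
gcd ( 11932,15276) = 76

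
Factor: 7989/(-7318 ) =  - 2^( - 1)*3^1 * 2663^1*3659^( - 1)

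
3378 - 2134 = 1244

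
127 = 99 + 28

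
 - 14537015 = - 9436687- 5100328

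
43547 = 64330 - 20783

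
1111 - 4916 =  - 3805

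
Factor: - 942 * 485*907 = -414381090= - 2^1*3^1*5^1*97^1*157^1*  907^1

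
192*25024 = 4804608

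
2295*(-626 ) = - 1436670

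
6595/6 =1099+1/6 = 1099.17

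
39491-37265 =2226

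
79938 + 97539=177477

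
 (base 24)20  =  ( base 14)36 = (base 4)300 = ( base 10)48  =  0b110000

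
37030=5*7406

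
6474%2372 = 1730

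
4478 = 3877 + 601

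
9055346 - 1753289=7302057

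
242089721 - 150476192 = 91613529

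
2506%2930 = 2506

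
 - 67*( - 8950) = 599650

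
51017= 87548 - 36531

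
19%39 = 19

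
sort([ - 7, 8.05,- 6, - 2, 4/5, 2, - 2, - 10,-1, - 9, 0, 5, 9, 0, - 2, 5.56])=[ - 10 , - 9,-7, - 6 , - 2, - 2,  -  2, - 1,  0,0, 4/5, 2, 5, 5.56, 8.05,9]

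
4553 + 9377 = 13930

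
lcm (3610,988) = 93860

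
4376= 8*547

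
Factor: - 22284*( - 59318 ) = 2^3 *3^2*7^1*19^1 * 223^1*619^1 = 1321842312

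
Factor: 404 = 2^2*101^1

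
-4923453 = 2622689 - 7546142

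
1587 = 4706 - 3119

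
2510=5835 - 3325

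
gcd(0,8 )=8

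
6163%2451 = 1261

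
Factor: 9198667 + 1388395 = 2^1*311^1*17021^1 = 10587062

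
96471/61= 96471/61 = 1581.49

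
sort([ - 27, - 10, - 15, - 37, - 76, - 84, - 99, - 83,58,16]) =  [ - 99, - 84,-83, - 76 , - 37, - 27, - 15, - 10, 16,58 ]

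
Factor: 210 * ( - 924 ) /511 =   -  2^3* 3^2*5^1*7^1* 11^1*73^( - 1) = - 27720/73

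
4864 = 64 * 76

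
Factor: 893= 19^1*47^1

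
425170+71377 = 496547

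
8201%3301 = 1599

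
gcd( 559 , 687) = 1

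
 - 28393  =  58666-87059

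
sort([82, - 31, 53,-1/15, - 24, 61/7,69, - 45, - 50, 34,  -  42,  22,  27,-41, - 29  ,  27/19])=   [-50,  -  45,- 42,-41, - 31,-29,-24, -1/15, 27/19,  61/7, 22, 27, 34 , 53, 69, 82] 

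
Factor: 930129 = 3^1*310043^1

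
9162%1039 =850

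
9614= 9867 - 253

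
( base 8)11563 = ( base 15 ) 171e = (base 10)4979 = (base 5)124404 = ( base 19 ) DF1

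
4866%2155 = 556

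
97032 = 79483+17549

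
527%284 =243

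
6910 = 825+6085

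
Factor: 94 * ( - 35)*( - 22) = 72380 = 2^2*5^1*7^1*11^1*47^1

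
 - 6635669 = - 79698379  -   - 73062710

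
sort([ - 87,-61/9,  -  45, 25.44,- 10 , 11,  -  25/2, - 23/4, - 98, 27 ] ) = [- 98,  -  87 , - 45, - 25/2, - 10, -61/9, - 23/4, 11,25.44, 27]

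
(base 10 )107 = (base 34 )35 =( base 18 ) 5h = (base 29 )3K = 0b1101011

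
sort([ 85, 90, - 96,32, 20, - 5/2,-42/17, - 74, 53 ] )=[-96,-74 , - 5/2,-42/17,20,32,53,85 , 90]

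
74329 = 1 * 74329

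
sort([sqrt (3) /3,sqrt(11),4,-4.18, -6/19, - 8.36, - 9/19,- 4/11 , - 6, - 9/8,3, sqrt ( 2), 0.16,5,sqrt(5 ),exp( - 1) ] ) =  [ -8.36, - 6, -4.18, - 9/8, - 9/19,-4/11, - 6/19,0.16, exp(-1),sqrt(3) /3, sqrt(2 ), sqrt(5) , 3,sqrt( 11 ), 4  ,  5]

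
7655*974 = 7455970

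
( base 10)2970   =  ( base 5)43340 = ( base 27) 420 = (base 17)A4C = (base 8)5632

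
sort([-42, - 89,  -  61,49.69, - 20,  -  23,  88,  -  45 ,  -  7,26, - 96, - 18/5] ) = [ - 96,  -  89, - 61, - 45, -42, - 23,-20, - 7, - 18/5,26 , 49.69,88 ]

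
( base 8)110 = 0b1001000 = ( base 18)40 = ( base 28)2G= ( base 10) 72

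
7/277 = 7/277 = 0.03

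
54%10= 4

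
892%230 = 202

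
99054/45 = 11006/5 = 2201.20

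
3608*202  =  728816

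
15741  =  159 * 99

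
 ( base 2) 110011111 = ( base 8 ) 637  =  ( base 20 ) 10f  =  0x19f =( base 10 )415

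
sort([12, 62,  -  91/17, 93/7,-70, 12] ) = [ - 70, -91/17, 12,12, 93/7, 62] 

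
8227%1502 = 717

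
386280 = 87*4440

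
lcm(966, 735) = 33810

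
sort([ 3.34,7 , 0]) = [0,3.34, 7]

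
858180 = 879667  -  21487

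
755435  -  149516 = 605919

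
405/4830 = 27/322 = 0.08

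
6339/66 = 96+ 1/22 = 96.05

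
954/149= 6 + 60/149=6.40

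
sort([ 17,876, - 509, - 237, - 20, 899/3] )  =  [-509, - 237, - 20,17, 899/3,876 ]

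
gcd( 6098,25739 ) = 1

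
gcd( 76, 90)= 2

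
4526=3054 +1472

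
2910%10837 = 2910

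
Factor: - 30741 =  - 3^1*10247^1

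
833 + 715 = 1548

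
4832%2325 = 182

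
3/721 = 3/721  =  0.00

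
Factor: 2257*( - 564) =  - 1272948= - 2^2*3^1*37^1*47^1*61^1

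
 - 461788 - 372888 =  - 834676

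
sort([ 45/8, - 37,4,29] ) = [ - 37,4,45/8,29] 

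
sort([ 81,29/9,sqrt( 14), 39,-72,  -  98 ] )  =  [-98,-72,29/9,sqrt(14), 39,81 ] 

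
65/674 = 65/674 =0.10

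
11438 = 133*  86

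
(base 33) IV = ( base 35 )hu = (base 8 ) 1161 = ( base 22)169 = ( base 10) 625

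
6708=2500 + 4208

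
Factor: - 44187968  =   - 2^6*11^1*23^1*2729^1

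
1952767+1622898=3575665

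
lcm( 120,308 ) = 9240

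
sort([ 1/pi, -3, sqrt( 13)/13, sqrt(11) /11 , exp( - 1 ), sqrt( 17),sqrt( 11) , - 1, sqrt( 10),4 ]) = [ - 3, -1, sqrt (13)/13, sqrt( 11) /11  ,  1/pi,exp( - 1 ),sqrt( 10), sqrt(11 ) , 4, sqrt( 17 )] 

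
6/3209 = 6/3209 = 0.00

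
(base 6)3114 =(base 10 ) 694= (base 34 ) ke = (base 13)415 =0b1010110110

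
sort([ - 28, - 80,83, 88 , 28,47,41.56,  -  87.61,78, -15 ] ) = [  -  87.61, - 80, - 28,-15,28,41.56,47,78,83,88]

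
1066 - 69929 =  - 68863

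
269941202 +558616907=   828558109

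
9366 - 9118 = 248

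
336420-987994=-651574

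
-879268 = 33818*( - 26) 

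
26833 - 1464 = 25369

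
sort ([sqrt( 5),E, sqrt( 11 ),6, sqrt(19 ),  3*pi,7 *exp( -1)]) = [sqrt(5), 7*exp( - 1 ) , E, sqrt( 11 ),sqrt( 19), 6,  3 * pi]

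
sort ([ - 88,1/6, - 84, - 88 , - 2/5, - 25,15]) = [- 88, - 88, - 84, - 25, - 2/5,1/6, 15] 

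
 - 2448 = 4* ( - 612)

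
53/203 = 53/203=0.26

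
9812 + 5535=15347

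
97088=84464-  - 12624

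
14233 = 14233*1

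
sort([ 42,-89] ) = [ - 89, 42]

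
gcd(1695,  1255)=5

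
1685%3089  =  1685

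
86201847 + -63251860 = 22949987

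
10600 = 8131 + 2469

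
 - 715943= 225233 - 941176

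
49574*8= 396592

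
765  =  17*45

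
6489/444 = 14 + 91/148 = 14.61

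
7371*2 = 14742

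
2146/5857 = 2146/5857=0.37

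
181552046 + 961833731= 1143385777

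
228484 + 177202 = 405686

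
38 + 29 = 67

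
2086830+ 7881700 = 9968530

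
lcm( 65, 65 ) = 65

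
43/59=43/59 = 0.73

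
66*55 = 3630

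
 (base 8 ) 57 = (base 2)101111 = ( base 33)1E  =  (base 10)47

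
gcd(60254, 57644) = 2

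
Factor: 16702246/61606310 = 5^(-1)*11^1*1171^( - 1 )*5261^(-1)* 759193^1 = 8351123/30803155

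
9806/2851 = 9806/2851 =3.44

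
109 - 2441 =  - 2332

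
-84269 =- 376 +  - 83893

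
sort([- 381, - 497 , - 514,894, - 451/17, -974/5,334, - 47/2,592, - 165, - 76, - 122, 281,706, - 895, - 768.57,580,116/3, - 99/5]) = [  -  895, - 768.57, - 514, - 497,-381, - 974/5 ,- 165,-122, - 76,-451/17 , - 47/2, - 99/5, 116/3,281,334,580,592,  706, 894]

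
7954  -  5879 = 2075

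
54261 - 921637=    - 867376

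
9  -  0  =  9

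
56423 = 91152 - 34729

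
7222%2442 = 2338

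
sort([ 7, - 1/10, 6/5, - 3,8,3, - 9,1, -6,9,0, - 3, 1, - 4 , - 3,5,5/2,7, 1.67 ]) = [ - 9,-6, - 4, - 3, - 3, - 3, - 1/10,0,1,1 , 6/5,1.67,5/2,3 , 5,7, 7, 8  ,  9]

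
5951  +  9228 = 15179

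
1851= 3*617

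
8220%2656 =252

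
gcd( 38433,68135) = 1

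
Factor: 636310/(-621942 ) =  - 3^( - 1 )*5^1*17^1*19^1*197^1*103657^(-1) = - 318155/310971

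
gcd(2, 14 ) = 2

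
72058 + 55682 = 127740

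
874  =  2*437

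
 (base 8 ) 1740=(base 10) 992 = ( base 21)255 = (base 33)U2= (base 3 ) 1100202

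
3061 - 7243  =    -  4182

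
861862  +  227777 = 1089639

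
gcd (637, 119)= 7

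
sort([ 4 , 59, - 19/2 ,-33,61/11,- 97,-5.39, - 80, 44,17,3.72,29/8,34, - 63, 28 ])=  [ - 97, - 80, - 63, -33,-19/2 , - 5.39,29/8,3.72, 4,61/11 , 17 , 28,34,44, 59 ]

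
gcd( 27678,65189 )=1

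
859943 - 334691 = 525252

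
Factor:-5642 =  - 2^1 * 7^1*13^1*31^1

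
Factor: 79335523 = 163^1 *486721^1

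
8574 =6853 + 1721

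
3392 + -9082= -5690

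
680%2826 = 680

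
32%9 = 5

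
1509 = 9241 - 7732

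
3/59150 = 3/59150 = 0.00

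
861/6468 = 41/308 = 0.13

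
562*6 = 3372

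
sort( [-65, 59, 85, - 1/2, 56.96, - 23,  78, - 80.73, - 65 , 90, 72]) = [ - 80.73,  -  65, - 65,-23, - 1/2,56.96,59,72, 78, 85 , 90]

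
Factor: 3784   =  2^3*11^1*43^1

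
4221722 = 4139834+81888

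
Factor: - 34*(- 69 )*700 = 2^3*3^1*5^2*7^1 * 17^1*23^1=1642200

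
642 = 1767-1125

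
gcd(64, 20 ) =4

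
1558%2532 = 1558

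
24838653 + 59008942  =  83847595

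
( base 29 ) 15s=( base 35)sy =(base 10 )1014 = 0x3f6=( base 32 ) VM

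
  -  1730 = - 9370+7640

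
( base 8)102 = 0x42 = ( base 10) 66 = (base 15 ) 46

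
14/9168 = 7/4584 = 0.00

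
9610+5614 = 15224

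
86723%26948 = 5879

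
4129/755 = 4129/755 = 5.47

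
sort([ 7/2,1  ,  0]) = [0,1,7/2 ]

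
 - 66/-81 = 22/27 = 0.81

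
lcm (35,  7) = 35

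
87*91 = 7917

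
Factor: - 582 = - 2^1*3^1*97^1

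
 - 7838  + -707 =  - 8545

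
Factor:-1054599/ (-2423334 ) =351533/807778 = 2^(-1)*7^1  *13^1*3863^1*403889^ ( - 1 ) 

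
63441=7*9063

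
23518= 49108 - 25590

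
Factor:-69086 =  - 2^1*34543^1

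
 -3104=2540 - 5644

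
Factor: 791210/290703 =890/327 = 2^1 *3^( - 1)*5^1*89^1 * 109^( - 1 ) 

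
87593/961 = 87593/961 = 91.15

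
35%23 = 12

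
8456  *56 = 473536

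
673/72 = 673/72 = 9.35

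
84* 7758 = 651672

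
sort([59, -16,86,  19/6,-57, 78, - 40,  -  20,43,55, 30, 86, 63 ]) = [-57, - 40,- 20,-16, 19/6,30, 43, 55,59,  63, 78,86,86]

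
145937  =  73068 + 72869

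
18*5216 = 93888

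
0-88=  - 88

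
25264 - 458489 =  - 433225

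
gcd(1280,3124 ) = 4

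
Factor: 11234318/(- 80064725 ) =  - 2^1 * 5^( - 2)*13^( - 1)* 23^( - 1 )*379^1*10711^( - 1)*14821^1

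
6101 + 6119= 12220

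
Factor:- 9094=-2^1*4547^1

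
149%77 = 72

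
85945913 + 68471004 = 154416917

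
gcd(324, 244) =4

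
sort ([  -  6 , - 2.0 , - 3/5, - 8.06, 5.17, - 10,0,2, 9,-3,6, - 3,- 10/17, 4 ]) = [  -  10, - 8.06, - 6, - 3, - 3, - 2.0, -3/5, - 10/17 , 0,2, 4, 5.17,6, 9 ]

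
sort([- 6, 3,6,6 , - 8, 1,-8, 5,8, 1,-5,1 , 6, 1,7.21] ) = [ - 8, - 8,-6, - 5,  1, 1,  1, 1, 3,5 , 6,  6, 6,7.21, 8]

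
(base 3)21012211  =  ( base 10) 5260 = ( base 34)4io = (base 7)21223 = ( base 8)12214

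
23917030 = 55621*430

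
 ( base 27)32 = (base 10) 83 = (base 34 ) 2F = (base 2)1010011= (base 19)47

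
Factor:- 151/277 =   -  151^1*277^(  -  1)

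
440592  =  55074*8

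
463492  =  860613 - 397121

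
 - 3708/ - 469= 3708/469= 7.91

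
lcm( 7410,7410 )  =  7410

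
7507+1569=9076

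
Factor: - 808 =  - 2^3*101^1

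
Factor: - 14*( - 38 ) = 532 = 2^2*7^1*19^1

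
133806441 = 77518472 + 56287969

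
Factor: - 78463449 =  - 3^2*17^1*31^1*71^1*233^1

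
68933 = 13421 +55512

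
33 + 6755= 6788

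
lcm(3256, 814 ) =3256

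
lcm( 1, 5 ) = 5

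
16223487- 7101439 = 9122048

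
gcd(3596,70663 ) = 1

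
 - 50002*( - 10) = 500020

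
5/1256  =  5/1256 = 0.00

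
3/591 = 1/197= 0.01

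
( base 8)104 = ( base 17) 40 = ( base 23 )2m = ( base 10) 68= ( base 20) 38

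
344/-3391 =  - 1 + 3047/3391 = -  0.10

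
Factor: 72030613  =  72030613^1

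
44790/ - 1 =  - 44790+0/1 = -44790.00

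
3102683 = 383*8101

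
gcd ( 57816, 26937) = 657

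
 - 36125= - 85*425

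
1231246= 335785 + 895461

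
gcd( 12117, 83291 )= 1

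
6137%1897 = 446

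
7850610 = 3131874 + 4718736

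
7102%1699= 306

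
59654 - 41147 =18507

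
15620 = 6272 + 9348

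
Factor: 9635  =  5^1*41^1*47^1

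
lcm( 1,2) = 2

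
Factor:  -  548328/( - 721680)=2^(-1)*5^( - 1) * 11^1*67^1*97^( - 1) = 737/970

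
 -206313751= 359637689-565951440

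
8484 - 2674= 5810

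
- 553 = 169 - 722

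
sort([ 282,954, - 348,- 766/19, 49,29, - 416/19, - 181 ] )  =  [ - 348, - 181 , - 766/19,  -  416/19,29 , 49,  282, 954]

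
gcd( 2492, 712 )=356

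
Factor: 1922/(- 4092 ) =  - 2^ ( -1)*3^( - 1)*11^( - 1)*31^1 = - 31/66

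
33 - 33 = 0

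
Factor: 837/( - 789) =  - 279/263  =  - 3^2*31^1*263^( - 1 ) 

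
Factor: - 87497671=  - 87497671^1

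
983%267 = 182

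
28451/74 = 28451/74= 384.47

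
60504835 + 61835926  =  122340761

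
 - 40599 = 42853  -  83452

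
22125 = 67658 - 45533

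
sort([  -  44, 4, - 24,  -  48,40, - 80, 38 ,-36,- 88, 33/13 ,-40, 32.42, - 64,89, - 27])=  [- 88, - 80, - 64, - 48, - 44, - 40, - 36, - 27, - 24, 33/13, 4,32.42,38,40, 89 ] 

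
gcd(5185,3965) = 305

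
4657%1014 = 601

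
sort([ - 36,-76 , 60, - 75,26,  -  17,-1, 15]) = [-76, - 75, - 36, - 17, - 1,  15 , 26,60] 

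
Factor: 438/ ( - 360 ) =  - 73/60 = -  2^( - 2 )*3^( - 1) * 5^( - 1 )* 73^1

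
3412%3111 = 301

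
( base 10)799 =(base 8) 1437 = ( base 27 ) 12g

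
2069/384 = 2069/384=5.39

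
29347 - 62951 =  - 33604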